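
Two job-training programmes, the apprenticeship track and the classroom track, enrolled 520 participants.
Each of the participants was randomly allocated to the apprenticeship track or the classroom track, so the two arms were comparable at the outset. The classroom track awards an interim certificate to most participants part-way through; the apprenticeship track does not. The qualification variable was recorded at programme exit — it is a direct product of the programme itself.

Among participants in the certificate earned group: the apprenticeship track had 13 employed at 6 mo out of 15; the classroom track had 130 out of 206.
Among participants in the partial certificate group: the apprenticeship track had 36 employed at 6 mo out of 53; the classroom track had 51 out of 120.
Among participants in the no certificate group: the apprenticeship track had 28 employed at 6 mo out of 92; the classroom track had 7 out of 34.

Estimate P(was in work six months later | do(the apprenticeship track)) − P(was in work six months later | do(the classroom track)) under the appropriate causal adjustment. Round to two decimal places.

the apprenticeship track is higher inside every qualification attained during the programme stratum but the classroom track is higher in aggregate. Whether to stratify depends on how qualification attained during the programme relates to the programme.
Because the programme influences qualification attained during the programme, qualification attained during the programme is a post-treatment mediator, not a confounder. Stratifying on it would bias the estimate; the causal effect is the crude pooled difference.
The causal difference is the pooled difference: 0.481 − 0.522 = -0.041.

-0.04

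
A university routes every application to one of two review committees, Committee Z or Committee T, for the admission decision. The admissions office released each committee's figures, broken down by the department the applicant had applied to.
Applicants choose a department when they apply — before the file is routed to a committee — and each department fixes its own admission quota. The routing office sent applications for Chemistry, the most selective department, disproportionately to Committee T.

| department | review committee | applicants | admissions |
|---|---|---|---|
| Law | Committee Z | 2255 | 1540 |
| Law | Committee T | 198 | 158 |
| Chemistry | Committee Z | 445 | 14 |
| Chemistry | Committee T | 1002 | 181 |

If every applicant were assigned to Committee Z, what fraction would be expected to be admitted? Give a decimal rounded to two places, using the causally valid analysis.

0.44

Here department is a common cause — it drives both which review committee a case falls under and the outcome. The crude comparison mixes populations; the stratum-specific rates are the causally relevant ones.
Standardising Committee Z to the population department mix: 0.629·1540/2255 + 0.371·14/445 = 0.441.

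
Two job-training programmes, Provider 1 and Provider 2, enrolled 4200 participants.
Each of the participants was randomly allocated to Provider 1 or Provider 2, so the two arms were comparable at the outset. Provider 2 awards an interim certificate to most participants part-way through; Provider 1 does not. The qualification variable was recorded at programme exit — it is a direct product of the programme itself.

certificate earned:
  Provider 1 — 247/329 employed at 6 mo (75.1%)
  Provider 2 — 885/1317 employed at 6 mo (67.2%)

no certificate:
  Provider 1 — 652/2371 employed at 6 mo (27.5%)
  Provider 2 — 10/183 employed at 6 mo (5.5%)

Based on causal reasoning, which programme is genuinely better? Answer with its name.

Provider 2

Qualification attained during the programme is downstream of the programme. One should not condition on a consequence of treatment, so the overall rates are the right comparison.
Pooled: Provider 1 33.3% vs Provider 2 59.7%; Provider 2 is higher overall.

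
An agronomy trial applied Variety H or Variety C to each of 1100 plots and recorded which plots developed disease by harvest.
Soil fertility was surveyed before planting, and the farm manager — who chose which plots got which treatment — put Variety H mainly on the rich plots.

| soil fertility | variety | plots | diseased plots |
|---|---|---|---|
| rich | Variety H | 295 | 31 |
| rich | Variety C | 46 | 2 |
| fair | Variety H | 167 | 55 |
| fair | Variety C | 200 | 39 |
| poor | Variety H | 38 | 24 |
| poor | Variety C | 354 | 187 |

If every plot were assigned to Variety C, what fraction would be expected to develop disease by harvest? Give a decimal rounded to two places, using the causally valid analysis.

0.27

Within every soil fertility level Variety C has the lower rate, yet pooled Variety H does — Simpson's reversal.
Soil fertility satisfies the back-door criterion: it is not a descendant of the variety, and it blocks the spurious path from variety to outcome. Adjusting for it (i.e., using the within-soil fertility rates) gives the causal effect.
Standardising Variety C to the population soil fertility mix: 0.310·2/46 + 0.334·39/200 + 0.356·187/354 = 0.267.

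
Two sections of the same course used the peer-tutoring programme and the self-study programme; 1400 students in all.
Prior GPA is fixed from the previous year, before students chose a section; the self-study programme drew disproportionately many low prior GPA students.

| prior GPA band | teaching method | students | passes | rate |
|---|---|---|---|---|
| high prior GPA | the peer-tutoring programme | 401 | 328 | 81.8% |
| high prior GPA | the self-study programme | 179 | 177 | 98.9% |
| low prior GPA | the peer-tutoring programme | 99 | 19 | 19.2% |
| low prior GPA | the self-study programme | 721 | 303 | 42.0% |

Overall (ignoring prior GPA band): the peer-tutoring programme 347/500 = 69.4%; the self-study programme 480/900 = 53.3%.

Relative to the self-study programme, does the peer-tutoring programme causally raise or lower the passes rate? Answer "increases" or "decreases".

Prior GPA band differs across teaching methods for reasons unrelated to any effect of the teaching method itself, and it separately predicts the outcome — a classic confounder. We must compare within prior GPA band levels.
Within each level — high prior GPA: 81.8% vs 98.9%; low prior GPA: 19.2% vs 42.0% — the self-study programme is higher every time.

decreases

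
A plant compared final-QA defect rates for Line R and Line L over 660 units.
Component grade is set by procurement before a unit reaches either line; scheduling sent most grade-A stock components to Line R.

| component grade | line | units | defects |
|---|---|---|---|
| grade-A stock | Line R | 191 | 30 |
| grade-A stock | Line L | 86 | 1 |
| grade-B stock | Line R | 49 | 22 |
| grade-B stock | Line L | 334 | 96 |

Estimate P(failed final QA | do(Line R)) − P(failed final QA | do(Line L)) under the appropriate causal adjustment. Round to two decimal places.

The stratified and pooled comparisons disagree (Line L wins within each component grade; Line R wins overall), so the answer turns on the causal role of component grade.
Component grade satisfies the back-door criterion: it is not a descendant of the line, and it blocks the spurious path from line to outcome. Adjusting for it (i.e., using the within-component grade rates) gives the causal effect.
Adjusting over the population distribution of component grade: 0.420·(0.157−0.012) + 0.580·(0.449−0.287) = +0.155.

+0.15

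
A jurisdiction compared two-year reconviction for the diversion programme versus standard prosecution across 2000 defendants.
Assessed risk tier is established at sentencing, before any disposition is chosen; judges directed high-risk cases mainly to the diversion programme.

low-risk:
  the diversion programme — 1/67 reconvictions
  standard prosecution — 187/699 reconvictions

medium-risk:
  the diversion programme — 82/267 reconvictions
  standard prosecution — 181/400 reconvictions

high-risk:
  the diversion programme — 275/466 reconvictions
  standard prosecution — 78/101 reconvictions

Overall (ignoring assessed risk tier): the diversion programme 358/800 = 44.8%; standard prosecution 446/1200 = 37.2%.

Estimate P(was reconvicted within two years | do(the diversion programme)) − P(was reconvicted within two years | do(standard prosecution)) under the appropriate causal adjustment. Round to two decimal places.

-0.20

Since assessed risk tier is a pre-existing factor (not a product of the disposition) and it affects the outcome on its own, it is a confounder. The stratified rates, not the pooled rate, identify the causal effect.
Adjusting over the population distribution of assessed risk tier: 0.383·(0.015−0.268) + 0.334·(0.307−0.453) + 0.283·(0.590−0.772) = -0.197.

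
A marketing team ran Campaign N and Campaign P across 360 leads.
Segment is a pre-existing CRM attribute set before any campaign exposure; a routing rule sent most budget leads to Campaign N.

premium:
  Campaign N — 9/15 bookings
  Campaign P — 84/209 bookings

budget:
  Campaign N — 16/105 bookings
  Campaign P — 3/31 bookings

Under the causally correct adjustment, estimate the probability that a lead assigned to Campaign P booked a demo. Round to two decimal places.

0.29

Nothing the campaign does changes customer segment; the imbalance is an allocation artefact. With customer segment also predicting the outcome, the pooled figure is confounded, and the within-stratum comparison is the causal one.
Standardising Campaign P to the population customer segment mix: 0.622·84/209 + 0.378·3/31 = 0.287.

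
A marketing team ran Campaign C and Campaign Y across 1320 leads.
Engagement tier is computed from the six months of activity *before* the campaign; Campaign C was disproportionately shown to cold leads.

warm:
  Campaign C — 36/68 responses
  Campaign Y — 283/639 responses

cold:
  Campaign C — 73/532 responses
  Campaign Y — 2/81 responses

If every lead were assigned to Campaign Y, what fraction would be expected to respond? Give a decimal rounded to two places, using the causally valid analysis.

0.25

Engagement tier is set before the campaign has any effect — it is not caused by the campaign — and it independently drives the outcome. That makes it a confounder, so the causal comparison is within engagement tier levels.
Standardising Campaign Y to the population engagement tier mix: 0.536·283/639 + 0.464·2/81 = 0.249.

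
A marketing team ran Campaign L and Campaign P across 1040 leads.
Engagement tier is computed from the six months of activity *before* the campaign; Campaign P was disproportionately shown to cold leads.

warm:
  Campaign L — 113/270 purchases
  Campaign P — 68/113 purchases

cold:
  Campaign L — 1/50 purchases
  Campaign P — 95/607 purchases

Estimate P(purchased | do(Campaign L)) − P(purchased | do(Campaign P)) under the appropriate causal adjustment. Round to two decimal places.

-0.15

Engagement tier satisfies the back-door criterion: it is not a descendant of the campaign, and it blocks the spurious path from campaign to outcome. Adjusting for it (i.e., using the within-engagement tier rates) gives the causal effect.
Adjusting over the population distribution of engagement tier: 0.368·(0.419−0.602) + 0.632·(0.020−0.157) = -0.154.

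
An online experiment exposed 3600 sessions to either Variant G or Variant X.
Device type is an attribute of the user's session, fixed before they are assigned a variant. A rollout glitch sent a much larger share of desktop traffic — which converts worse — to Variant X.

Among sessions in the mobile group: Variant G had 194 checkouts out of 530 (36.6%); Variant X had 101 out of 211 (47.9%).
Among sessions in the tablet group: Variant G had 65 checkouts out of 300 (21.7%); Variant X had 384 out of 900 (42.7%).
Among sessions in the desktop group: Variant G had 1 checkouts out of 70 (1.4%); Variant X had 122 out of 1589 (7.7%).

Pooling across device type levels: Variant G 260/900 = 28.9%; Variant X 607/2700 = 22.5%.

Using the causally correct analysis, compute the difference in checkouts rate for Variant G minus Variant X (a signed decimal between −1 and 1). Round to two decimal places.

-0.12

Variant X is higher inside every device type stratum but Variant G is higher in aggregate. Whether to stratify depends on how device type relates to the variant.
Device type satisfies the back-door criterion: it is not a descendant of the variant, and it blocks the spurious path from variant to outcome. Adjusting for it (i.e., using the within-device type rates) gives the causal effect.
Adjusting over the population distribution of device type: 0.206·(0.366−0.479) + 0.333·(0.217−0.427) + 0.461·(0.014−0.077) = -0.122.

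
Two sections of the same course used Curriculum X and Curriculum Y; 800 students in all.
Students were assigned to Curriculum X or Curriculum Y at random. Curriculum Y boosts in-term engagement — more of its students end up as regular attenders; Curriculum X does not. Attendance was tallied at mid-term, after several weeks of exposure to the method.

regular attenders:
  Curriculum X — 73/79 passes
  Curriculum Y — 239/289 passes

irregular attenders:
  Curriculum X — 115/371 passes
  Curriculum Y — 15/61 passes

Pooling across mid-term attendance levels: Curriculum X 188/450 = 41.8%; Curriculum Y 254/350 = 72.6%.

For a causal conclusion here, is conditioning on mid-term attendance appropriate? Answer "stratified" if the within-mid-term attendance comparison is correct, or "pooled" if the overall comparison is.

Mid-term attendance lies on the pathway teaching method → mid-term attendance → outcome, so adjusting for it blocks the indirect effect. For the total causal effect of teaching method, use the unadjusted pooled rates.
Pooled: Curriculum X 41.8% vs Curriculum Y 72.6%; Curriculum Y is higher overall.

pooled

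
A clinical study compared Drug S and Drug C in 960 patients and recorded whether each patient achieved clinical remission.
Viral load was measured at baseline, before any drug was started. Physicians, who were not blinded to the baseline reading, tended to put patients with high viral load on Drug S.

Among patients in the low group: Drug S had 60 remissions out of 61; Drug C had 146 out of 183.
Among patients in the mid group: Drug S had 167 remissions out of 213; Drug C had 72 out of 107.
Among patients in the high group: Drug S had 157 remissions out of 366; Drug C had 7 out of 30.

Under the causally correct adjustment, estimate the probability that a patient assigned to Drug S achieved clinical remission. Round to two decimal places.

Since viral load is a pre-existing factor (not a product of the drug) and it affects the outcome on its own, it is a confounder. The stratified rates, not the pooled rate, identify the causal effect.
Standardising Drug S to the population viral load mix: 0.254·60/61 + 0.333·167/213 + 0.412·157/366 = 0.688.

0.69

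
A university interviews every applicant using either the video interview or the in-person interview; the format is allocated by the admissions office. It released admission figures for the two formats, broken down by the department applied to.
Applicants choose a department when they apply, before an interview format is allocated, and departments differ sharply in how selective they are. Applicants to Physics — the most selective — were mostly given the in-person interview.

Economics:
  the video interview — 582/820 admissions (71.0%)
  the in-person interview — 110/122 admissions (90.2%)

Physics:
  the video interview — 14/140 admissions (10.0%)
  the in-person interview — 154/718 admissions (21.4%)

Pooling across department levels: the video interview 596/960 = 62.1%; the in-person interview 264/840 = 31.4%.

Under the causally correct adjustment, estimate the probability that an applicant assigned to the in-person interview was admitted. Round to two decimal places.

the in-person interview is higher inside every department stratum but the video interview is higher in aggregate. Whether to stratify depends on how department relates to the interview format.
Department is set before the interview format has any effect — it is not caused by the interview format — and it independently drives the outcome. That makes it a confounder, so the causal comparison is within department levels.
Standardising the in-person interview to the population department mix: 0.523·110/122 + 0.477·154/718 = 0.574.

0.57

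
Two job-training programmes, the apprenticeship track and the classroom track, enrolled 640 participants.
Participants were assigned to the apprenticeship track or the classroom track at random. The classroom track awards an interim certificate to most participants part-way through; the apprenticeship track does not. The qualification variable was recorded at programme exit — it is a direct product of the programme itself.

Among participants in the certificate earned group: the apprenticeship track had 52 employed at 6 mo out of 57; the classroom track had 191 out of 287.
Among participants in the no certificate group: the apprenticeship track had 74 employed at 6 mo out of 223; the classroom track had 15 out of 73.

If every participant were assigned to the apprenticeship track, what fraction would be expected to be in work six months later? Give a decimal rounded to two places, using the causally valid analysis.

0.45

Within every qualification attained during the programme level the apprenticeship track has the higher rate, yet pooled the classroom track does — Simpson's reversal.
The distribution of qualification attained during the programme is itself part of what the programme does — it is an intermediate outcome. Holding it fixed would remove that part of the effect; the total effect is the pooled difference.
So P(outcome | do(the apprenticeship track)) is just the pooled rate for the apprenticeship track: 126/280 = 0.450.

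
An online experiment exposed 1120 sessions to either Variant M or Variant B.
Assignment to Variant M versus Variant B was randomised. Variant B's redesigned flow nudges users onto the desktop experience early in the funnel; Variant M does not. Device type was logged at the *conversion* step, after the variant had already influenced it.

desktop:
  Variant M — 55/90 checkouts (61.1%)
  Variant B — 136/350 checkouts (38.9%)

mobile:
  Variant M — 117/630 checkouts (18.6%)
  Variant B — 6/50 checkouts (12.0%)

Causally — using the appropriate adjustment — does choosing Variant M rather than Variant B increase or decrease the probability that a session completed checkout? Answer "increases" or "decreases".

decreases

Because the variant influences device type, device type is a post-treatment mediator, not a confounder. Stratifying on it would bias the estimate; the causal effect is the crude pooled difference.
Pooled: Variant M 23.9% vs Variant B 35.5%; Variant B is higher overall.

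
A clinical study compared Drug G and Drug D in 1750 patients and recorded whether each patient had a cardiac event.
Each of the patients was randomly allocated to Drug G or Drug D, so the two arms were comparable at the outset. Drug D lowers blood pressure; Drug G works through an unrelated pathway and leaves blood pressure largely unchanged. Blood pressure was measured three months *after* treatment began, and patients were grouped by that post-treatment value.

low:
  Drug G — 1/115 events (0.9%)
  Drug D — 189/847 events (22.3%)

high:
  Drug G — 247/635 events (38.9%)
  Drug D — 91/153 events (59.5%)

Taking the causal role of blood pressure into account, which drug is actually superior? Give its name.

Drug D

The distribution of blood pressure is itself part of what the drug does — it is an intermediate outcome. Holding it fixed would remove that part of the effect; the total effect is the pooled difference.
Pooled: Drug G 33.1% vs Drug D 28.0%; Drug D is lower overall.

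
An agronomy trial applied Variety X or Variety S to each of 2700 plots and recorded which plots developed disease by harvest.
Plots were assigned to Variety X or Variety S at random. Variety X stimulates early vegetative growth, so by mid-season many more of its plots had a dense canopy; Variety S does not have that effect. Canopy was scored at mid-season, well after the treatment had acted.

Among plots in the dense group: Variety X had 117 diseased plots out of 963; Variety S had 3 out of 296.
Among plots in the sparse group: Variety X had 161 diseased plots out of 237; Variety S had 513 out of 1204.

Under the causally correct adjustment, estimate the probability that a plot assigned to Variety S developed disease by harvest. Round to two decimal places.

Within every mid-season canopy level Variety S has the lower rate, yet pooled Variety X does — Simpson's reversal.
Mid-season canopy is recorded after the variety and is itself shifted by it — it sits on the causal path from variety to outcome. Conditioning on a mediator would strip out part of the effect we want; the pooled comparison gives the total causal effect.
So P(outcome | do(Variety S)) is just the pooled rate for Variety S: 516/1500 = 0.344.

0.34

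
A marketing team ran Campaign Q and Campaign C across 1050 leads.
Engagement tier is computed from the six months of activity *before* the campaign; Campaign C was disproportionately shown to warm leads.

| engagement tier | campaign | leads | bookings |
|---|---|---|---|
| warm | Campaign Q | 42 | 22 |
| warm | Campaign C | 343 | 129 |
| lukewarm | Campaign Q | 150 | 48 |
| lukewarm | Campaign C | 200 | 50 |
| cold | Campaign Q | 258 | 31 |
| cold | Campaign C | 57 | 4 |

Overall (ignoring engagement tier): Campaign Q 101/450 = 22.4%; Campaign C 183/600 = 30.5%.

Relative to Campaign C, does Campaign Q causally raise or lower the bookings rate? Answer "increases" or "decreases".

Engagement tier satisfies the back-door criterion: it is not a descendant of the campaign, and it blocks the spurious path from campaign to outcome. Adjusting for it (i.e., using the within-engagement tier rates) gives the causal effect.
Within each level — warm: 52.4% vs 37.6%; lukewarm: 32.0% vs 25.0%; cold: 12.0% vs 7.0% — Campaign Q is higher every time.

increases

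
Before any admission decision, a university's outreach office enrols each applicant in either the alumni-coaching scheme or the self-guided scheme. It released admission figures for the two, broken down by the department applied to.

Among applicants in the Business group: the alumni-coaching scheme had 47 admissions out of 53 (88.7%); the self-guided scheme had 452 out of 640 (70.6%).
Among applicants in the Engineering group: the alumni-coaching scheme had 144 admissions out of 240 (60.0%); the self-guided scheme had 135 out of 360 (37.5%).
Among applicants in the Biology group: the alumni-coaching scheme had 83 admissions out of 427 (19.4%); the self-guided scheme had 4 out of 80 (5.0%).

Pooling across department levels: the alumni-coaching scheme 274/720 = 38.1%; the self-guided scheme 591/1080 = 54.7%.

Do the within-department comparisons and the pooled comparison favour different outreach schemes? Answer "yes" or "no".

Within each department level (Business 88.7% vs 70.6%; Engineering 60.0% vs 37.5%; Biology 19.4% vs 5.0%), the alumni-coaching scheme has the higher rate every time. Pooled: 38.1% vs 54.7% — the self-guided scheme has the higher rate overall. The two comparisons disagree.

yes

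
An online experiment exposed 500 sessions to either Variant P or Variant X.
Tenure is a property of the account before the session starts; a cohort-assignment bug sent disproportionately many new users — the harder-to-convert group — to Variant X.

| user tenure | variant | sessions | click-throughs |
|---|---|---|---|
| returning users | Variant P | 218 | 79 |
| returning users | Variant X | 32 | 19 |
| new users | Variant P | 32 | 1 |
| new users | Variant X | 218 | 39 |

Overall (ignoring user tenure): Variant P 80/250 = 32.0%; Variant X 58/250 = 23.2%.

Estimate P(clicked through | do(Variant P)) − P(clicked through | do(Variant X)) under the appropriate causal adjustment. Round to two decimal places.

User tenure is set before the variant has any effect — it is not caused by the variant — and it independently drives the outcome. That makes it a confounder, so the causal comparison is within user tenure levels.
Adjusting over the population distribution of user tenure: 0.500·(0.362−0.594) + 0.500·(0.031−0.179) = -0.190.

-0.19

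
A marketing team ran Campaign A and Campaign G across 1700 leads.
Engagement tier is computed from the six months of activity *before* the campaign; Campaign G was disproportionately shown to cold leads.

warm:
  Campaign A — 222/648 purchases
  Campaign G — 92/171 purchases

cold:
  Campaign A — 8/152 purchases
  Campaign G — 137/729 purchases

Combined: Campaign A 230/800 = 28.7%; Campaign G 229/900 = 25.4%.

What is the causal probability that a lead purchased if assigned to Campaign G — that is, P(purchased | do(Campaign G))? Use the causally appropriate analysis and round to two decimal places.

The imbalance in engagement tier arose from how leads were allocated, not from anything the campaign did; and engagement tier independently affects the outcome. The pooled gap is confounded — condition on engagement tier.
Standardising Campaign G to the population engagement tier mix: 0.482·92/171 + 0.518·137/729 = 0.357.

0.36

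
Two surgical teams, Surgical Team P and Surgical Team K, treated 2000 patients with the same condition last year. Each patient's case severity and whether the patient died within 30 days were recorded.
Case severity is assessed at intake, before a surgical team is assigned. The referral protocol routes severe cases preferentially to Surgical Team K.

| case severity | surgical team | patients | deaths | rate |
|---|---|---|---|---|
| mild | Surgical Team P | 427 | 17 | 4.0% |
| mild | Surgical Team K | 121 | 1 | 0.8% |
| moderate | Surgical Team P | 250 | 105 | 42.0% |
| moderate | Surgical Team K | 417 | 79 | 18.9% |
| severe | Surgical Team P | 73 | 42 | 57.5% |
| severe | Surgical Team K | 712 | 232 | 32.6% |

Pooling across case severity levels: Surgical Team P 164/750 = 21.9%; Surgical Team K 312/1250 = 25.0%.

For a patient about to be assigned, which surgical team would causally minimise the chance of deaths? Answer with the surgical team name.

Surgical Team K

Since case severity is a pre-existing factor (not a product of the surgical team) and it affects the outcome on its own, it is a confounder. The stratified rates, not the pooled rate, identify the causal effect.
Within each level — mild: 4.0% vs 0.8%; moderate: 42.0% vs 18.9%; severe: 57.5% vs 32.6% — Surgical Team K is lower every time.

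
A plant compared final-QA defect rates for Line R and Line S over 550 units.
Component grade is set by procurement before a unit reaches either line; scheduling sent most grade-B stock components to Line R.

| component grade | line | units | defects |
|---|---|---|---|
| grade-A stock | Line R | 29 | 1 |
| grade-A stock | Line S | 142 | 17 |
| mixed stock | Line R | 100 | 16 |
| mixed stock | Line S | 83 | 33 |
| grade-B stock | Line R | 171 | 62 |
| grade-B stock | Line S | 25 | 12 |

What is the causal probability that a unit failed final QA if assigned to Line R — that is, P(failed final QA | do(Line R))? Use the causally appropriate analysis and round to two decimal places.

0.19

Component grade differs across lines for reasons unrelated to any effect of the line itself, and it separately predicts the outcome — a classic confounder. We must compare within component grade levels.
Standardising Line R to the population component grade mix: 0.311·1/29 + 0.333·16/100 + 0.356·62/171 = 0.193.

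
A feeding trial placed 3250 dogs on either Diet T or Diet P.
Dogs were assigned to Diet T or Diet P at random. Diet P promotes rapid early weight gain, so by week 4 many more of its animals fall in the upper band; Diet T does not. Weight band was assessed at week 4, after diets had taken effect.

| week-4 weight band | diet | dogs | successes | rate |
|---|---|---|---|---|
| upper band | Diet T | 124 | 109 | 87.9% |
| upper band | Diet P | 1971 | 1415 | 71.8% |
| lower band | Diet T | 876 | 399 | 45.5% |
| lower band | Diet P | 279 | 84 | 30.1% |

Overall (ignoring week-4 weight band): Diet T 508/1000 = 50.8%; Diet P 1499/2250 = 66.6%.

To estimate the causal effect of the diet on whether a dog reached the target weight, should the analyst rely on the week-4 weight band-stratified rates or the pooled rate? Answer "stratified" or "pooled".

Week-4 weight band lies on the pathway diet → week-4 weight band → outcome, so adjusting for it blocks the indirect effect. For the total causal effect of diet, use the unadjusted pooled rates.
Pooled: Diet T 50.8% vs Diet P 66.6%; Diet P is higher overall.

pooled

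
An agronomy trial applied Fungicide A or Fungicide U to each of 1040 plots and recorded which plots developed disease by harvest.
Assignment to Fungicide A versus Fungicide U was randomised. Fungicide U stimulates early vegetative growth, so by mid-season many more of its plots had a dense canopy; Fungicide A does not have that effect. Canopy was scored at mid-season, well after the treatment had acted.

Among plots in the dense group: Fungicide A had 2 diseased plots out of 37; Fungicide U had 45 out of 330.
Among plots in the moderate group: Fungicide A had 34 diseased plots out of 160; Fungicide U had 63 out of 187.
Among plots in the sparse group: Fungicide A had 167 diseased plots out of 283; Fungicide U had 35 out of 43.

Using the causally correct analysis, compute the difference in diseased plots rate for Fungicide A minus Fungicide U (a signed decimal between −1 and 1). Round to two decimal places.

+0.17

Mid-season canopy is downstream of the fungicide. One should not condition on a consequence of treatment, so the overall rates are the right comparison.
The causal difference is the pooled difference: 0.423 − 0.255 = +0.168.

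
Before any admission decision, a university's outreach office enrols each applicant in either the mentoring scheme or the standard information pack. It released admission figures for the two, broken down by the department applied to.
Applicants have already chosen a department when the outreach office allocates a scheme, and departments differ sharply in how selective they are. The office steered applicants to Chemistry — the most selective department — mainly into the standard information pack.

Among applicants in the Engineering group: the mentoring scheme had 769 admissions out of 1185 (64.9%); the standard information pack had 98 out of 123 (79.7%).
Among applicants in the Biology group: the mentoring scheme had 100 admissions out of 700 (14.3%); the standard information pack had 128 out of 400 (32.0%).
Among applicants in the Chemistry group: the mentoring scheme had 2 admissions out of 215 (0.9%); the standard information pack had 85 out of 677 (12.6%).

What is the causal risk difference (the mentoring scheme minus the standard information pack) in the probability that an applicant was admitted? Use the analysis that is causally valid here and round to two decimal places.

The stratified and pooled comparisons disagree (the standard information pack wins within each department; the mentoring scheme wins overall), so the answer turns on the causal role of department.
Since department is a pre-existing factor (not a product of the outreach scheme) and it affects the outcome on its own, it is a confounder. The stratified rates, not the pooled rate, identify the causal effect.
Adjusting over the population distribution of department: 0.396·(0.649−0.797) + 0.333·(0.143−0.320) + 0.270·(0.009−0.126) = -0.149.

-0.15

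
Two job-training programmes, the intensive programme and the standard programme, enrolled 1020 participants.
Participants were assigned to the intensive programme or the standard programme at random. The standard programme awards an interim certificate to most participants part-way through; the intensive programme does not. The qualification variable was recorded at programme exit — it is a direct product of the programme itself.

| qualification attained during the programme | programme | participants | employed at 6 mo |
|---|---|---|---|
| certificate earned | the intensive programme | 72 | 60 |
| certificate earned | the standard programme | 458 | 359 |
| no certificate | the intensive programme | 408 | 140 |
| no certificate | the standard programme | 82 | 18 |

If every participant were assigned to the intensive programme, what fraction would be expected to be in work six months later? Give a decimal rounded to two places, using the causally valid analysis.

the intensive programme is higher inside every qualification attained during the programme stratum but the standard programme is higher in aggregate. Whether to stratify depends on how qualification attained during the programme relates to the programme.
Because the programme influences qualification attained during the programme, qualification attained during the programme is a post-treatment mediator, not a confounder. Stratifying on it would bias the estimate; the causal effect is the crude pooled difference.
So P(outcome | do(the intensive programme)) is just the pooled rate for the intensive programme: 200/480 = 0.417.

0.42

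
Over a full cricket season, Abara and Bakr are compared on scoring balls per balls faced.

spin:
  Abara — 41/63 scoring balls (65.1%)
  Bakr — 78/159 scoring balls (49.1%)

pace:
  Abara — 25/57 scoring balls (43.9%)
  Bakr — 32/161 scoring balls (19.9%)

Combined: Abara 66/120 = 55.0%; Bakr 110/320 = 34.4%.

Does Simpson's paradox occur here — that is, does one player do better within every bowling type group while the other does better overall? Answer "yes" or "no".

no

Within each bowling type level (spin 65.1% vs 49.1%; pace 43.9% vs 19.9%), Abara has the higher rate every time. Pooled: 55.0% vs 34.4% — Abara has the higher rate overall. They agree.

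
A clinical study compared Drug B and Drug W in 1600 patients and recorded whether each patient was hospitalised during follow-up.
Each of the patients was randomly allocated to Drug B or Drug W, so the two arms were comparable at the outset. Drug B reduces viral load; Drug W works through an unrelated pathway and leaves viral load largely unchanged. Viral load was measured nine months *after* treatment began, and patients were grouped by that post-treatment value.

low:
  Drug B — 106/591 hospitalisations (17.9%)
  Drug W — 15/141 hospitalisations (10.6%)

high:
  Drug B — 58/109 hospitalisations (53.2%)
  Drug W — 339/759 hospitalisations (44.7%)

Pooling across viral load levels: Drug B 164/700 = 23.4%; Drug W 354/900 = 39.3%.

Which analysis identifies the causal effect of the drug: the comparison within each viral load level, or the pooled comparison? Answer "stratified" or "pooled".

Viral load is downstream of the drug. One should not condition on a consequence of treatment, so the overall rates are the right comparison.
Pooled: Drug B 23.4% vs Drug W 39.3%; Drug B is lower overall.

pooled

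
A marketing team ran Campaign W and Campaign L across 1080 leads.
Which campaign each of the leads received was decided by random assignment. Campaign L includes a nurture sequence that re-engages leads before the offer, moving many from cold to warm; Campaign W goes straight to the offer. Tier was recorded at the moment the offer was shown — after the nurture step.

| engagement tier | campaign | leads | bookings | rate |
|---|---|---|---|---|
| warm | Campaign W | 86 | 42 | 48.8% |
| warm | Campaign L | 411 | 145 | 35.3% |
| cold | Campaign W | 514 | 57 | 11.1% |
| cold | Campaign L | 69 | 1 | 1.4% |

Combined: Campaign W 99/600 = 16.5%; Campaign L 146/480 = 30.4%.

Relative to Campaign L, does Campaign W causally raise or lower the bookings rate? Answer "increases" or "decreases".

Engagement tier here is a post-treatment variable shaped by the campaign; conditioning on it would introduce bias rather than remove it. The overall comparison is the causal one.
Pooled: Campaign W 16.5% vs Campaign L 30.4%; Campaign L is higher overall.

decreases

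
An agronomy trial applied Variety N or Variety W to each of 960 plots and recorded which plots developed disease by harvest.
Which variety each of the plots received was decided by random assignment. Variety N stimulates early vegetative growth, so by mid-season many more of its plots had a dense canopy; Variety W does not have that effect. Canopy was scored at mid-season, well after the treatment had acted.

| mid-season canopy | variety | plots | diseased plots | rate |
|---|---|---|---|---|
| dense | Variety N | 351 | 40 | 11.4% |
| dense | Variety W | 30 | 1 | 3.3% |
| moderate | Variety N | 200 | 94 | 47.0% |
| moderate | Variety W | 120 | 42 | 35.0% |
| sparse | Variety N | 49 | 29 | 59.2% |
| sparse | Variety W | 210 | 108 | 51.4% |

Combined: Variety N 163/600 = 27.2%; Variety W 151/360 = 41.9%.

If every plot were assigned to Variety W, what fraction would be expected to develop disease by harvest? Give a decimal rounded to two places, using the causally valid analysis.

0.42

Variety W is lower inside every mid-season canopy stratum but Variety N is lower in aggregate. Whether to stratify depends on how mid-season canopy relates to the variety.
Stratifying would compare varietys among plots the varietys themselves sorted into mid-season canopy groups — a form of selection on an intermediate. The unconditioned pooled rates give the total causal effect.
So P(outcome | do(Variety W)) is just the pooled rate for Variety W: 151/360 = 0.419.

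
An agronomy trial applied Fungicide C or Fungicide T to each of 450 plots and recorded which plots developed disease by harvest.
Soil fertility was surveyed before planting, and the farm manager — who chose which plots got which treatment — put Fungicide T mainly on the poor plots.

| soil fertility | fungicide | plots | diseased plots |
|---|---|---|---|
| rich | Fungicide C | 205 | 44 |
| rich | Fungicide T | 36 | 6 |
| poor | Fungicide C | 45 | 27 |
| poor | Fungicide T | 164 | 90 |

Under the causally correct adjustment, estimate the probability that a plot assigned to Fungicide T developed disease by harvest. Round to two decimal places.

The soil fertility-specific comparison favours Fungicide T throughout, but the pooled figures favour Fungicide C. The question is whether to condition on soil fertility.
Soil fertility differs across fungicides for reasons unrelated to any effect of the fungicide itself, and it separately predicts the outcome — a classic confounder. We must compare within soil fertility levels.
Standardising Fungicide T to the population soil fertility mix: 0.536·6/36 + 0.464·90/164 = 0.344.

0.34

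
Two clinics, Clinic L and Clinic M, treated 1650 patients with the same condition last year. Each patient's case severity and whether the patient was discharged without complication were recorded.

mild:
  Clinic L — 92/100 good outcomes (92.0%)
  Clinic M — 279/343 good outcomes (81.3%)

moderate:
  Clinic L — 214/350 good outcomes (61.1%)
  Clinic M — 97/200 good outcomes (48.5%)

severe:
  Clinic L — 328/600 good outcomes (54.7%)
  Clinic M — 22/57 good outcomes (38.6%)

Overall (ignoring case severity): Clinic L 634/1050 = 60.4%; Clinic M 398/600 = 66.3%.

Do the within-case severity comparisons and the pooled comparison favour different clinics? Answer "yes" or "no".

Within each case severity level (mild 92.0% vs 81.3%; moderate 61.1% vs 48.5%; severe 54.7% vs 38.6%), Clinic L has the higher rate every time. Pooled: 60.4% vs 66.3% — Clinic M has the higher rate overall. The two comparisons disagree.

yes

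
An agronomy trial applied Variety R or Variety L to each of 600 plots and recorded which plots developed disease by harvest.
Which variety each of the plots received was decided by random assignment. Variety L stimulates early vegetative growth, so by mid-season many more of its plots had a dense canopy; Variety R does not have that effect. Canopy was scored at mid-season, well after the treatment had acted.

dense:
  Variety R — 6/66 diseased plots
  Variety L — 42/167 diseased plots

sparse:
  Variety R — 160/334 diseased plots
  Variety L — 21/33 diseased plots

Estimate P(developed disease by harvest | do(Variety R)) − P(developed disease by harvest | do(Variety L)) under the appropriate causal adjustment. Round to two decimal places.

+0.10

The distribution of mid-season canopy is itself part of what the variety does — it is an intermediate outcome. Holding it fixed would remove that part of the effect; the total effect is the pooled difference.
The causal difference is the pooled difference: 0.415 − 0.315 = +0.100.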